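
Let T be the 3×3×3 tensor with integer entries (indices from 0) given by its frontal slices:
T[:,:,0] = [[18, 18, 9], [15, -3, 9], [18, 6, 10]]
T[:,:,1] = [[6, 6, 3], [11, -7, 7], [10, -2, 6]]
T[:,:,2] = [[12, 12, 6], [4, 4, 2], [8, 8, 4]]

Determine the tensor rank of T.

Lower bound: in the mode-1 unfolding of T (rows indexed by i, columns by (j,k)) the 2×2 minor on rows i ∈ {0, 1}, columns (j,k) ∈ {(0,0), (0,1)} is det [[18, 6], [15, 11]] = 108 ≠ 0, so that unfolding has rank ≥ 2 and hence rank(T) ≥ 2 (CP rank is at least every unfolding rank, though it can be larger).
Upper bound: with S_k = T[:,:,k], the two rank-1 terms a₁b₁ᵀ, a₂b₂ᵀ are the rank-1 members of the pencil x·S₀ + y·S₁.
The 2×2 minor of x·S₀ + y·S₁ on rows {0,1}, columns {0,1} is −324·x² − 432·xy − 108·y² = (-108)·(x + y)(3·x + y), vanishing at (x:y) = (1:-1) and (1:-3).
M₁ = S₀ − S₁ = [[12, 12, 6], [4, 4, 2], [8, 8, 4]] = 2·[3, 1, 2][2, 2, 1]ᵀ and M₂ = S₀ − 3·S₁ = [[0, 0, 0], [-18, 18, -12], [-12, 12, -8]] = (-2)·[0, 3, 2][3, -3, 2]ᵀ, so take a₁ = [3, 1, 2], b₁ = [2, 2, 1], a₂ = [0, 3, 2], b₂ = [3, -3, 2].
Each slice is an integer combination of E₁ = a₁b₁ᵀ and E₂ = a₂b₂ᵀ: S₀ = 3·E₁ + E₂, S₁ = E₁ + E₂, S₂ = 2·E₁; reading off coefficients, c₁ = [3, 1, 2] and c₂ = [1, 1, 0].
Hence T = [3, 1, 2] ⊗ [2, 2, 1] ⊗ [3, 1, 2] + [0, 3, 2] ⊗ [3, -3, 2] ⊗ [1, 1, 0], so rank(T) ≤ 2.
These bounds meet, so rank(T) = 2.

2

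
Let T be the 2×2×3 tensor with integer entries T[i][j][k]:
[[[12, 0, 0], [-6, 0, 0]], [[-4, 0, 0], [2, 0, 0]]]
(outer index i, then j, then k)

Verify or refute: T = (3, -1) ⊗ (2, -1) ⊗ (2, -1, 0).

Reconstruct entry (0,0,1) from the claimed factors: Σₗ aₗ[0]bₗ[0]cₗ[1] = (3)·(2)·(-1) = -6, but T[0,0,1] = 0. The claim is false.

No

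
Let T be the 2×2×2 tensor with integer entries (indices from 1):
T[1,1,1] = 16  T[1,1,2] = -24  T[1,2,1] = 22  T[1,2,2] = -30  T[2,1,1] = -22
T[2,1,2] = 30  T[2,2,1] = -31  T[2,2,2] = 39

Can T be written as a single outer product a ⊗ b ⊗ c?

No

The mode-3 unfolding of T (rows indexed by k, columns by (i,j) = (1,1), (1,2), (2,1), (2,2)) is [[16, 22, -22, -31], [-24, -30, 30, 39]].
There the 2×2 minor on rows k ∈ {1, 2}, columns (i,j) ∈ {(1,1), (1,2)} is det [[16, 22], [-24, -30]] = 48 ≠ 0, so this unfolding has rank ≥ 2; CP rank is at least every unfolding rank, so rank(T) ≥ 2.
In particular rank(T) ≥ 2 > 1, so T is not rank-1.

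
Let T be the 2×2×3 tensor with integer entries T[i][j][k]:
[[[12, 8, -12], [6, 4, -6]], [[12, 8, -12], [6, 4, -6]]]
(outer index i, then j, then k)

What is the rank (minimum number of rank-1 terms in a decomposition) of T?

1

Lower bound: T ≠ 0 (e.g. T[0,0,0] = 12), so rank(T) ≥ 1.
Upper bound: the mode-1 fibre T[:,0,0] = [12, 12] gives a = [1, 1] (primitive direction); the mode-2 fibre T[0,:,0] = [12, 6] gives b = [2, 1]; then c[k] = T[0,0,k] / (a[0]·b[0]) = [12, 8, -12] / 2 = [6, 4, -6].
Expanding [1, 1] ⊗ [2, 1] ⊗ [6, 4, -6] reproduces all 12 entries of T, so T = [1, 1] ⊗ [2, 1] ⊗ [6, 4, -6] and rank(T) ≤ 1.
These bounds meet, so rank(T) = 1.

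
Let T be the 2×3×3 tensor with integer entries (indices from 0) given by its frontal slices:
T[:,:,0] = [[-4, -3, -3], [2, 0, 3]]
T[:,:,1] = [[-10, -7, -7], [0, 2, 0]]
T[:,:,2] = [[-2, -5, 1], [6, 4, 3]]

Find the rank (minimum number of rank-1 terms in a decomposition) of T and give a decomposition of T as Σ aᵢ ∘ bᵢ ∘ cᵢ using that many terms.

rank(T) = 3

Lower bound: in the mode-3 unfolding of T (rows indexed by k, columns by (i,j)) the 3×3 minor on rows k ∈ {0, 1, 2}, columns (i,j) ∈ {(0,0), (0,1), (0,2)} is det [[-4, -3, -3], [-10, -7, -7], [-2, -5, 1]] = -12 ≠ 0, so that unfolding has rank ≥ 3 and hence rank(T) ≥ 3 (CP rank is at least every unfolding rank, though it can be larger).
Upper bound: T is a sum of 3 rank-1 terms, T = [1, -2] ∘ [0, 1, -1] ∘ [1, 1, -1] + [1, 2] ∘ [1, 0, 1] ∘ [0, -2, 2] + [2, -1] ∘ [2, 2, 1] ∘ [-1, -2, -1] (written with every a and b primitive with positive leading entry and the scale carried by c; CP decompositions are not unique, and this one is verified by expanding entrywise), so rank(T) ≤ 3.
These bounds meet, so rank(T) = 3.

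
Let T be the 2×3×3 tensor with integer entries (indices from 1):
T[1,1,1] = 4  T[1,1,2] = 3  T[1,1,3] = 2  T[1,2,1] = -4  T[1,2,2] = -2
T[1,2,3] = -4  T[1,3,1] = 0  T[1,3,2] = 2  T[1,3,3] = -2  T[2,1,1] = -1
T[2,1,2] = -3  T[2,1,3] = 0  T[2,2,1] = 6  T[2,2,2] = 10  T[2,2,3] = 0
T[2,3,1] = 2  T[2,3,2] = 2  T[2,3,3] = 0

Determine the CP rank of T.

Lower bound: the mode-3 unfolding of T (rows indexed by k, columns by (i,j) = (1,1), (1,2), (1,3), (2,1), (2,2), (2,3)) is [[4, -4, 0, -1, 6, 2], [3, -2, 2, -3, 10, 2], [2, -4, -2, 0, 0, 0]].
There the 3×3 minor on rows k ∈ {1, 2, 3}, columns (i,j) ∈ {(1,1), (1,2), (1,3)} is det [[4, -4, 0], [3, -2, 2], [2, -4, -2]] = 8 ≠ 0, so this unfolding has rank ≥ 3; CP rank is at least every unfolding rank, so rank(T) ≥ 3. (This is only a lower bound: in general the CP rank may exceed every unfolding rank, so we still need to exhibit 3 rank-1 terms summing to T.)
Upper bound: T is a sum of 3 rank-1 terms, T = [1, -2] ⊗ [1, -2, 0] ⊗ [1, 2, 0] + [1, 0] ⊗ [1, -2, -1] ⊗ [2, 0, 2] + [1, 1] ⊗ [1, 2, 2] ⊗ [1, 1, 0] (written with every a and b primitive with positive leading entry and the scale carried by c; CP decompositions are not unique, and this one is verified by expanding entrywise), so rank(T) ≤ 3.
These bounds meet, so rank(T) = 3.

3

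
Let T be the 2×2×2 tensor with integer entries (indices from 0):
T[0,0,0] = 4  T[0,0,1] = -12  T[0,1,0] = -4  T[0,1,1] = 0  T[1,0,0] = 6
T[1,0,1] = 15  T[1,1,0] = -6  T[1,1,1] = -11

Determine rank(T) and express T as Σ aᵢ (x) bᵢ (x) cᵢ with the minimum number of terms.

rank(T) = 2

Lower bound: in the mode-1 unfolding of T (rows indexed by i, columns by (j,k)) the 2×2 minor on rows i ∈ {0, 1}, columns (j,k) ∈ {(0,0), (0,1)} is det [[4, -12], [6, 15]] = 132 ≠ 0, so that unfolding has rank ≥ 2 and hence rank(T) ≥ 2 (CP rank is at least every unfolding rank, though it can be larger).
Upper bound: with S_k = T[:,:,k], the two rank-1 terms a₁b₁ᵀ, a₂b₂ᵀ are the rank-1 members of the pencil x·S₀ + y·S₁.
det(x·S₀ + y·S₁) is 88·xy + 132·y² = 44·(2·x + 3·y)(y), vanishing at (x:y) = (3:-2) and (1:0).
M₁ = 3·S₀ − 2·S₁ = [[36, -12], [-12, 4]] = 4·(3, -1)(3, -1)ᵀ and M₂ = S₀ = [[4, -4], [6, -6]] = 2·(2, 3)(1, -1)ᵀ, so take a₁ = (3, -1), b₁ = (3, -1), a₂ = (2, 3), b₂ = (1, -1).
Each slice is an integer combination of E₁ = a₁b₁ᵀ and E₂ = a₂b₂ᵀ: S₀ = 2·E₂, S₁ = −2·E₁ + 3·E₂; reading off coefficients, c₁ = (0, -2) and c₂ = (2, 3).
Hence T = (3, -1) (x) (3, -1) (x) (0, -2) + (2, 3) (x) (1, -1) (x) (2, 3), so rank(T) ≤ 2.
These bounds meet, so rank(T) = 2.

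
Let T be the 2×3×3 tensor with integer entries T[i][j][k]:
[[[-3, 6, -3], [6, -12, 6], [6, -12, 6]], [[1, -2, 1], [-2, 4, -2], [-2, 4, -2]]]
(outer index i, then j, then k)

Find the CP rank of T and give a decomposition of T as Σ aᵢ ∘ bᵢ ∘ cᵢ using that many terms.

Lower bound: T ≠ 0 (e.g. T[0,0,0] = -3), so rank(T) ≥ 1.
Upper bound: if T = a ∘ b ∘ c then every fibre of T is a multiple of the corresponding factor, so read the factors off the fibres through the nonzero entry T[0,0,0] = -3.
The mode-1 fibre T[:,0,0] = [-3, 1] gives a = [3, -1] (primitive direction); the mode-2 fibre T[0,:,0] = [-3, 6, 6] gives b = [1, -2, -2]; then c[k] = T[0,0,k] / (a[0]·b[0]) = [-3, 6, -3] / 3 = [-1, 2, -1].
Expanding [3, -1] ∘ [1, -2, -2] ∘ [-1, 2, -1] reproduces all 18 entries of T, so T = [3, -1] ∘ [1, -2, -2] ∘ [-1, 2, -1] and rank(T) ≤ 1.
These bounds meet, so rank(T) = 1.

rank(T) = 1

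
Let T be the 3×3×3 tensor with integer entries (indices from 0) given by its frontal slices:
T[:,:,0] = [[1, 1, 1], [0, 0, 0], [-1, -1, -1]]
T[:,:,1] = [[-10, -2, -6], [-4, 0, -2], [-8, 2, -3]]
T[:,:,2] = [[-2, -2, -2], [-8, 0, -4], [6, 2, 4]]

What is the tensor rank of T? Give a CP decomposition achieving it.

rank(T) = 3

Lower bound: in the mode-3 unfolding of T (rows indexed by k, columns by (i,j)) the 3×3 minor on rows k ∈ {0, 1, 2}, columns (i,j) ∈ {(0,0), (0,1), (1,0)} is det [[1, 1, 0], [-10, -2, -4], [-2, -2, -8]] = -64 ≠ 0, so that unfolding has rank ≥ 3 and hence rank(T) ≥ 3 (CP rank is at least every unfolding rank, though it can be larger).
Upper bound: T is a sum of 3 rank-1 terms, T = [0, 2, -1] ∘ [2, 0, 1] ∘ [0, 1, -2] + [1, 0, -1] ∘ [1, 1, 1] ∘ [1, -2, -2] + [1, 1, 1] ∘ [2, 0, 1] ∘ [0, -4, 0] (one valid choice — decompositions are not unique — normalised so each a, b is primitive with positive first nonzero entry; check it by expanding all entries), so rank(T) ≤ 3.
These bounds meet, so rank(T) = 3.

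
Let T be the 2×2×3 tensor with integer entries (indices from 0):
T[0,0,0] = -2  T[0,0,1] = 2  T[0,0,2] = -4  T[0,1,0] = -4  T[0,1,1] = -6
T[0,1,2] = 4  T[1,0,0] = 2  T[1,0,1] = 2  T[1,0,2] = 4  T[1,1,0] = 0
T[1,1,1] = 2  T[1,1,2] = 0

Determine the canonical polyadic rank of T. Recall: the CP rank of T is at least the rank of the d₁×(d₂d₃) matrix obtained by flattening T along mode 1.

3

Lower bound: the mode-3 unfolding of T (rows indexed by k, columns by (i,j) = (0,0), (0,1), (1,0), (1,1)) is [[-2, -4, 2, 0], [2, -6, 2, 2], [-4, 4, 4, 0]].
There the 3×3 minor on rows k ∈ {0, 1, 2}, columns (i,j) ∈ {(0,0), (0,1), (1,0)} is det [[-2, -4, 2], [2, -6, 2], [-4, 4, 4]] = 96 ≠ 0, so this unfolding has rank ≥ 3; CP rank is at least every unfolding rank, so rank(T) ≥ 3. (This is only a lower bound: in general the CP rank may exceed every unfolding rank, so we still need to exhibit 3 rank-1 terms summing to T.)
Upper bound: T is a sum of 3 rank-1 terms, T = [1, -1] ⊗ [1, 0] ⊗ [-2, 0, -4] + [1, 0] ⊗ [0, 1] ⊗ [-4, -8, 4] + [1, 1] ⊗ [1, 1] ⊗ [0, 2, 0] (one valid choice — decompositions are not unique — normalised so each a, b is primitive with positive first nonzero entry; check it by expanding all entries), so rank(T) ≤ 3.
These bounds meet, so rank(T) = 3.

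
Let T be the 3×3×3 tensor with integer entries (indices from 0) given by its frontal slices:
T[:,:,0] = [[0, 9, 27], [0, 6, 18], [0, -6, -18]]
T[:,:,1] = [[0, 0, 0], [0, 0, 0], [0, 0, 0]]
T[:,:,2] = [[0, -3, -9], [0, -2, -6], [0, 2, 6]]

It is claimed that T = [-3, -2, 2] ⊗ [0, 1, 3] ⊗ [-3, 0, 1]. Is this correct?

Reconstruct entrywise from the claimed factors. For example, T[2,0,0] = 0 and Σₗ aₗ[2]bₗ[0]cₗ[0] = (2)·(0)·(-3) = 0; checking all 27 entries, every one matches. The claim holds.

Yes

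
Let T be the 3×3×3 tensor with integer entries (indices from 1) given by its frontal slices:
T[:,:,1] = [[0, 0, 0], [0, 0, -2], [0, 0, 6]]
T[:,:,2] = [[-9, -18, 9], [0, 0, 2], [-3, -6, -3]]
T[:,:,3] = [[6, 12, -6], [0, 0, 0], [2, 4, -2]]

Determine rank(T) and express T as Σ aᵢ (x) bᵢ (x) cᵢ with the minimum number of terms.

Lower bound: the mode-2 unfolding of T (rows indexed by j, columns by (i,k) = (1,1), (1,2), (1,3), (2,1), (2,2), (2,3), (3,1), (3,2), (3,3)) is [[0, -9, 6, 0, 0, 0, 0, -3, 2], [0, -18, 12, 0, 0, 0, 0, -6, 4], [0, 9, -6, -2, 2, 0, 6, -3, -2]].
There the 2×2 minor on rows j ∈ {1, 3}, columns (i,k) ∈ {(1,2), (2,1)} is det [[-9, 0], [9, -2]] = 18 ≠ 0, so this unfolding has rank ≥ 2; CP rank is at least every unfolding rank, so rank(T) ≥ 2. (This is only a lower bound: in general the CP rank may exceed every unfolding rank, so we still need to exhibit 2 rank-1 terms summing to T.)
Upper bound — finding two terms. Write S_k = T[:,:,k] for the frontal slices: S₁ = [[0, 0, 0], [0, 0, -2], [0, 0, 6]], S₂ = [[-9, -18, 9], [0, 0, 2], [-3, -6, -3]], S₃ = [[6, 12, -6], [0, 0, 0], [2, 4, -2]].
If T = a₁ (x) b₁ (x) c₁ + a₂ (x) b₂ (x) c₂ then each S_k = c₁[k]·a₁b₁ᵀ + c₂[k]·a₂b₂ᵀ. S₁ and S₂ are linearly independent, so a₁b₁ᵀ and a₂b₂ᵀ must span the same plane of matrices: they are the rank-1 matrices of the form x·S₁ + y·S₂.
The 2×2 minor of x·S₁ + y·S₂ on rows {1,2}, columns {1,3} is 18·xy − 18·y² = 18·(x − y)(y), vanishing at (x:y) = (1:1) and (1:0).
M₁ = S₁ + S₂ = [[-9, -18, 9], [0, 0, 0], [-3, -6, 3]] = (-3)·[3, 0, 1][1, 2, -1]ᵀ and M₂ = S₁ = [[0, 0, 0], [0, 0, -2], [0, 0, 6]] = (-2)·[0, 1, -3][0, 0, 1]ᵀ, so take a₁ = [3, 0, 1], b₁ = [1, 2, -1], a₂ = [0, 1, -3], b₂ = [0, 0, 1].
Each slice is an integer combination of E₁ = a₁b₁ᵀ and E₂ = a₂b₂ᵀ: S₁ = −2·E₂, S₂ = −3·E₁ + 2·E₂, S₃ = 2·E₁; reading off coefficients, c₁ = [0, -3, 2] and c₂ = [-2, 2, 0].
Hence T = [3, 0, 1] (x) [1, 2, -1] (x) [0, -3, 2] + [0, 1, -3] (x) [0, 0, 1] (x) [-2, 2, 0], so rank(T) ≤ 2.
These bounds meet, so rank(T) = 2.

rank(T) = 2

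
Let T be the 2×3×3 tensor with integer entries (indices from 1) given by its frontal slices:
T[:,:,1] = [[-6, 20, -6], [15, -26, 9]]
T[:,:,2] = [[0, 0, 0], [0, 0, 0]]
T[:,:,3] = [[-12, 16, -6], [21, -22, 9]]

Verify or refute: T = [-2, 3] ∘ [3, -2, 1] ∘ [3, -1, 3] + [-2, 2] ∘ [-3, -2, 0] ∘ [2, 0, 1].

No

Reconstruct entry (1,1,2) from the claimed factors: Σₗ aₗ[1]bₗ[1]cₗ[2] = (-2)·(3)·(-1) + (-2)·(-3)·(0) = 6, but T[1,1,2] = 0. The claim is false.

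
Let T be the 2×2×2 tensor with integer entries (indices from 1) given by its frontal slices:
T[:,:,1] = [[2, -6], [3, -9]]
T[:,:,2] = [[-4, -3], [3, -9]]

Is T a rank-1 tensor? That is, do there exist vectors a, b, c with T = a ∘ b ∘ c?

No

The mode-1 unfolding of T (rows indexed by i, columns by (j,k) = (1,1), (1,2), (2,1), (2,2)) is [[2, -4, -6, -3], [3, 3, -9, -9]].
There the 2×2 minor on rows i ∈ {1, 2}, columns (j,k) ∈ {(1,1), (1,2)} is det [[2, -4], [3, 3]] = 18 ≠ 0, so this unfolding has rank ≥ 2; CP rank is at least every unfolding rank, so rank(T) ≥ 2.
In particular rank(T) ≥ 2 > 1, so T is not rank-1.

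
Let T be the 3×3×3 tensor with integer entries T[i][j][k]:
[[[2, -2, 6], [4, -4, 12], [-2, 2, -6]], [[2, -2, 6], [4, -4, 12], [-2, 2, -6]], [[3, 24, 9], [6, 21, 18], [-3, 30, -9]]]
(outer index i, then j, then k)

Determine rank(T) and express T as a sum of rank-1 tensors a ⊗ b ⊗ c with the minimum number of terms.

Lower bound: the mode-1 unfolding of T (rows indexed by i, columns by (j,k) = (0,0), (0,1), (0,2), (1,0), (1,1), (1,2), (2,0), (2,1), (2,2)) is [[2, -2, 6, 4, -4, 12, -2, 2, -6], [2, -2, 6, 4, -4, 12, -2, 2, -6], [3, 24, 9, 6, 21, 18, -3, 30, -9]].
There the 2×2 minor on rows i ∈ {0, 2}, columns (j,k) ∈ {(0,0), (0,1)} is det [[2, -2], [3, 24]] = 54 ≠ 0, so this unfolding has rank ≥ 2; CP rank is at least every unfolding rank, so rank(T) ≥ 2. (Unfolding ranks only ever bound the CP rank from below — rank(T) can be strictly larger than all of them — so the matching upper bound has to come from an explicit 2-term decomposition.)
Upper bound — finding two terms. Write S_k = T[:,:,k] for the frontal slices: S₀ = [[2, 4, -2], [2, 4, -2], [3, 6, -3]], S₁ = [[-2, -4, 2], [-2, -4, 2], [24, 21, 30]], S₂ = [[6, 12, -6], [6, 12, -6], [9, 18, -9]].
If T = a₁ ⊗ b₁ ⊗ c₁ + a₂ ⊗ b₂ ⊗ c₂ then each S_k = c₁[k]·a₁b₁ᵀ + c₂[k]·a₂b₂ᵀ. S₀ and S₁ are linearly independent, so a₁b₁ᵀ and a₂b₂ᵀ must span the same plane of matrices: they are the rank-1 matrices of the form x·S₀ + y·S₁.
The 2×2 minor of x·S₀ + y·S₁ on rows {0,2}, columns {0,1} is −54·xy + 54·y² = (-54)·(x − y)(y), vanishing at (x:y) = (1:1) and (1:0).
M₁ = S₀ + S₁ = [[0, 0, 0], [0, 0, 0], [27, 27, 27]] = 27·[0, 0, 1][1, 1, 1]ᵀ and M₂ = S₀ = [[2, 4, -2], [2, 4, -2], [3, 6, -3]] = [2, 2, 3][1, 2, -1]ᵀ, so take a₁ = [0, 0, 1], b₁ = [1, 1, 1], a₂ = [2, 2, 3], b₂ = [1, 2, -1].
Each slice is an integer combination of E₁ = a₁b₁ᵀ and E₂ = a₂b₂ᵀ: S₀ = E₂, S₁ = 27·E₁ − E₂, S₂ = 3·E₂; reading off coefficients, c₁ = [0, 27, 0] and c₂ = [1, -1, 3].
Hence T = [0, 0, 1] ⊗ [1, 1, 1] ⊗ [0, 27, 0] + [2, 2, 3] ⊗ [1, 2, -1] ⊗ [1, -1, 3], so rank(T) ≤ 2.
These bounds meet, so rank(T) = 2.
Check entry T[2,0,1] = 24: (1)·(1)·(27) + (3)·(1)·(-1) = 24.

rank(T) = 2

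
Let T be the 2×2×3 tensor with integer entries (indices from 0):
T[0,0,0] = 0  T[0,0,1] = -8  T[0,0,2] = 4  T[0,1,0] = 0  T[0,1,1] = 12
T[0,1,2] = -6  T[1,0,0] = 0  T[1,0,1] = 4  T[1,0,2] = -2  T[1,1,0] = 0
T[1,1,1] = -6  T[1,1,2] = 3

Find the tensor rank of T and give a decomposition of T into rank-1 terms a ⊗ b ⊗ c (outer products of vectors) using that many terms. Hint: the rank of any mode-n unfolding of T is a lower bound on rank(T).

rank(T) = 1

Lower bound: T ≠ 0 (e.g. T[0,0,1] = -8), so rank(T) ≥ 1.
Upper bound: if T = a ⊗ b ⊗ c then every fibre of T is a multiple of the corresponding factor, so read the factors off the fibres through the nonzero entry T[0,0,1] = -8.
The mode-1 fibre T[:,0,1] = [-8, 4] gives a = (2, -1) (primitive direction); the mode-2 fibre T[0,:,1] = [-8, 12] gives b = (2, -3); then c[k] = T[0,0,k] / (a[0]·b[0]) = [0, -8, 4] / 4 = (0, -2, 1).
Expanding (2, -1) ⊗ (2, -3) ⊗ (0, -2, 1) reproduces all 12 entries of T, so T = (2, -1) ⊗ (2, -3) ⊗ (0, -2, 1) and rank(T) ≤ 1.
These bounds meet, so rank(T) = 1.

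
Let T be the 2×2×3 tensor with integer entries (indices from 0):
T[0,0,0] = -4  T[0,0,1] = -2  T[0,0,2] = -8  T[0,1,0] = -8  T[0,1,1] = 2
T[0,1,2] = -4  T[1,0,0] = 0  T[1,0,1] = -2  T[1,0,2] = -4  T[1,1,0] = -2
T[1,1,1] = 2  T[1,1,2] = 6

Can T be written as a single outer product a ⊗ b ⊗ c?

No

The mode-3 unfolding of T (rows indexed by k, columns by (i,j) = (0,0), (0,1), (1,0), (1,1)) is [[-4, -8, 0, -2], [-2, 2, -2, 2], [-8, -4, -4, 6]].
There the 3×3 minor on rows k ∈ {0, 1, 2}, columns (i,j) ∈ {(0,0), (0,1), (1,1)} is det [[-4, -8, -2], [-2, 2, 2], [-8, -4, 6]] = -96 ≠ 0, so this unfolding has rank ≥ 3; CP rank is at least every unfolding rank, so rank(T) ≥ 3.
In particular rank(T) ≥ 3 > 1, so T is not rank-1.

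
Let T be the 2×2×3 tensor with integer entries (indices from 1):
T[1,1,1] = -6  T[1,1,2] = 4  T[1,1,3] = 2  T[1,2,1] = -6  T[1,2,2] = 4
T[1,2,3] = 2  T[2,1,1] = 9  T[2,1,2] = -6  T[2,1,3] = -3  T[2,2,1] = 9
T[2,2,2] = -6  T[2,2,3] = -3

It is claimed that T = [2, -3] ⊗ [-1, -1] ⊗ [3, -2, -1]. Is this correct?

Yes

Reconstruct entrywise from the claimed factors. For example, T[2,2,3] = -3 and Σₗ aₗ[2]bₗ[2]cₗ[3] = (-3)·(-1)·(-1) = -3; checking all 12 entries, every one matches. The claim holds.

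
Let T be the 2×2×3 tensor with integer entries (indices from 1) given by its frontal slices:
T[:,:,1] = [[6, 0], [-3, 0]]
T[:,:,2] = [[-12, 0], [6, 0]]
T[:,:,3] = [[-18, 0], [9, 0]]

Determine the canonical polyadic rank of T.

1

Lower bound: T ≠ 0 (e.g. T[1,1,1] = 6), so rank(T) ≥ 1.
Upper bound: if T = a (x) b (x) c then every fibre of T is a multiple of the corresponding factor, so read the factors off the fibres through the nonzero entry T[1,1,1] = 6.
The mode-1 fibre T[:,1,1] = [6, -3] gives a = [2, -1] (primitive direction); the mode-2 fibre T[1,:,1] = [6, 0] gives b = [1, 0]; then c[k] = T[1,1,k] / (a[1]·b[1]) = [6, -12, -18] / 2 = [3, -6, -9].
Expanding [2, -1] (x) [1, 0] (x) [3, -6, -9] reproduces all 12 entries of T, so T = [2, -1] (x) [1, 0] (x) [3, -6, -9] and rank(T) ≤ 1.
These bounds meet, so rank(T) = 1.
Check entry T[2,1,1] = -3: (-1)·(1)·(3) = -3.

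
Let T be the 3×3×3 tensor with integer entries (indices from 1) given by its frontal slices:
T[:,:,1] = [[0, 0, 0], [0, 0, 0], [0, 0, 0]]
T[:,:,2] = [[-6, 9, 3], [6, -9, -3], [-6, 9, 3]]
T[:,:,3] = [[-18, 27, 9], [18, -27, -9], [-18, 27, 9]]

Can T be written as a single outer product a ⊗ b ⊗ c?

If T = a ⊗ b ⊗ c then every fibre of T is a multiple of the corresponding factor, so read the factors off the fibres through the nonzero entry T[1,1,2] = -6.
The mode-1 fibre T[:,1,2] = [-6, 6, -6] gives a = [1, -1, 1] (primitive direction); the mode-2 fibre T[1,:,2] = [-6, 9, 3] gives b = [2, -3, -1]; then c[k] = T[1,1,k] / (a[1]·b[1]) = [0, -6, -18] / 2 = [0, -3, -9].
Expanding [1, -1, 1] ⊗ [2, -3, -1] ⊗ [0, -3, -9] reproduces all 27 entries of T, so T = [1, -1, 1] ⊗ [2, -3, -1] ⊗ [0, -3, -9] and rank(T) ≤ 1.
Equivalently every frontal slice T[:,:,k] is c[k] times the rank-1 matrix [1, -1, 1] ⊗ [2, -3, -1]. So T has rank 1 (it is nonzero).

Yes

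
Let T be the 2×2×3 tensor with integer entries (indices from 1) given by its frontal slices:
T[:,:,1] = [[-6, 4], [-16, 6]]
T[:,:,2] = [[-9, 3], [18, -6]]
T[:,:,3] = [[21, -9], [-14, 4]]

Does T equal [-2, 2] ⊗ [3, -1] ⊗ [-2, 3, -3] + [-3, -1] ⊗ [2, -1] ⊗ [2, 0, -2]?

No

Reconstruct entry (1,1,1) from the claimed factors: Σₗ aₗ[1]bₗ[1]cₗ[1] = (-2)·(3)·(-2) + (-3)·(2)·(2) = 0, but T[1,1,1] = -6. The claim is false.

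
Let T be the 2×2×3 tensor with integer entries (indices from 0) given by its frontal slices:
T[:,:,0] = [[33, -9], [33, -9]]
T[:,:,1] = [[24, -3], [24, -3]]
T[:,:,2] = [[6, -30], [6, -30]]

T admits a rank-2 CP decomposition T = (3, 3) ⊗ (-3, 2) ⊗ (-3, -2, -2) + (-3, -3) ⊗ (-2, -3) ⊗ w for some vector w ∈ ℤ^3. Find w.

w = (1, 1, -2)

Subtract the known terms from T to get the rank-1 residual R = (-3, -3) ⊗ (-2, -3) ⊗ w, so R[i,j,k] = a[i]·b[j]·w[k]. Pick indices with nonzero a[0]·b[0] = (-3)·(-2) = 6. Only the fibre through (0,0,·) is needed: R[0,0,:] = T[0,0,:] − Σₗ aₗ[0]bₗ[0]cₗ = [33, 24, 6] − (3)·(-3)·(-3, -2, -2) = [6, 6, -12]. Then w[k] = R[0,0,k] / 6 for each k, giving w = [6, 6, -12] / 6 = (1, 1, -2).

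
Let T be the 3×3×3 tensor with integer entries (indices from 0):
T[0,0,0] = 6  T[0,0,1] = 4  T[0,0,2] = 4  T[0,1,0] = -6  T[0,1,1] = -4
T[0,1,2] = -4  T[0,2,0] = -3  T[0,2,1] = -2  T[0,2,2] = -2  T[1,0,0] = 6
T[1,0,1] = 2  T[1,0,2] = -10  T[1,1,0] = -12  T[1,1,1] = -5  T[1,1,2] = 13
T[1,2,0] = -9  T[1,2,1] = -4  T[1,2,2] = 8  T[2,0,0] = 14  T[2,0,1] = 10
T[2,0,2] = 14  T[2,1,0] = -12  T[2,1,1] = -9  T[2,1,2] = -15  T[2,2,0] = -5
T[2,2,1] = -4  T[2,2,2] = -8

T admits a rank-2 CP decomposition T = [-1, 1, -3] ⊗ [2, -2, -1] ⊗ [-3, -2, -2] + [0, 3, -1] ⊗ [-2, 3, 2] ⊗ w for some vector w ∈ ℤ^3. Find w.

Subtract the known terms from T to get the rank-1 residual R = [0, 3, -1] ⊗ [-2, 3, 2] ⊗ w, so R[i,j,k] = a[i]·b[j]·w[k]. Pick indices with nonzero a[1]·b[0] = (3)·(-2) = -6. Only the fibre through (1,0,·) is needed: R[1,0,:] = T[1,0,:] − Σₗ aₗ[1]bₗ[0]cₗ = [6, 2, -10] − (1)·(2)·[-3, -2, -2] = [12, 6, -6]. Then w[k] = R[1,0,k] / -6 for each k, giving w = [12, 6, -6] / -6 = [-2, -1, 1].

w = [-2, -1, 1]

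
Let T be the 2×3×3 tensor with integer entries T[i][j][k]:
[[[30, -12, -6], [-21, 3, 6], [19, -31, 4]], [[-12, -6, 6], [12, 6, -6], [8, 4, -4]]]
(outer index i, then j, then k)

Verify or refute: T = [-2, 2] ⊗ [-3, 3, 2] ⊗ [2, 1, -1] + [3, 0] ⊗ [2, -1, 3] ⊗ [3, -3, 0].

Reconstruct entrywise from the claimed factors. For example, T[0,1,1] = 3 and Σₗ aₗ[0]bₗ[1]cₗ[1] = (-2)·(3)·(1) + (3)·(-1)·(-3) = 3; checking all 18 entries, every one matches. The claim holds.

Yes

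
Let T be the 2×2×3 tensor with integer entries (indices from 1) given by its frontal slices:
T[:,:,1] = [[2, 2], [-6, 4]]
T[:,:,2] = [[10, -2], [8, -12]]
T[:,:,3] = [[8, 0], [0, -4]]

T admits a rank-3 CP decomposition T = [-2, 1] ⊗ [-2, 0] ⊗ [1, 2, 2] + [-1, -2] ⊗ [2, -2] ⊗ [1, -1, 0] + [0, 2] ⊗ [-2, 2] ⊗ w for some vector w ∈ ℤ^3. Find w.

w = [0, -2, -1]

Subtract the known terms from T to get the rank-1 residual R = [0, 2] ⊗ [-2, 2] ⊗ w, so R[i,j,k] = a[i]·b[j]·w[k]. Pick indices with nonzero a[2]·b[1] = (2)·(-2) = -4. Only the fibre through (2,1,·) is needed: R[2,1,:] = T[2,1,:] − Σₗ aₗ[2]bₗ[1]cₗ = [-6, 8, 0] − (1)·(-2)·[1, 2, 2] − (-2)·(2)·[1, -1, 0] = [0, 8, 4]. Then w[k] = R[2,1,k] / -4 for each k, giving w = [0, 8, 4] / -4 = [0, -2, -1].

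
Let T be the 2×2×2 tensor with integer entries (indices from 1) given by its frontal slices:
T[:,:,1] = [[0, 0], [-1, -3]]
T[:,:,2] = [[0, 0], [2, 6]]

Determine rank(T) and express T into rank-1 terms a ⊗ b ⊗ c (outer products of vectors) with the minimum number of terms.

rank(T) = 1

Lower bound: T ≠ 0 (e.g. T[2,1,1] = -1), so rank(T) ≥ 1.
Upper bound: the mode-1 fibre T[:,1,1] = [0, -1] gives a = [0, 1] (primitive direction); the mode-2 fibre T[2,:,1] = [-1, -3] gives b = [1, 3]; then c[k] = T[2,1,k] / (a[2]·b[1]) = [-1, 2] / 1 = [-1, 2].
Expanding [0, 1] ⊗ [1, 3] ⊗ [-1, 2] reproduces all 8 entries of T, so T = [0, 1] ⊗ [1, 3] ⊗ [-1, 2] and rank(T) ≤ 1.
These bounds meet, so rank(T) = 1.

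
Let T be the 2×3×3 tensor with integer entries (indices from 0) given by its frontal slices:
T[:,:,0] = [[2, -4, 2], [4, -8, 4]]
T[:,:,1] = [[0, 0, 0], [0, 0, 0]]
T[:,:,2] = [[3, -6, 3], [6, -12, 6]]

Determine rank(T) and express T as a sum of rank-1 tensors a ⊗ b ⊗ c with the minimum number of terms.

rank(T) = 1

Lower bound: T ≠ 0 (e.g. T[0,0,0] = 2), so rank(T) ≥ 1.
Upper bound: if T = a ⊗ b ⊗ c then every fibre of T is a multiple of the corresponding factor, so read the factors off the fibres through the nonzero entry T[0,0,0] = 2.
The mode-1 fibre T[:,0,0] = [2, 4] gives a = [1, 2] (primitive direction); the mode-2 fibre T[0,:,0] = [2, -4, 2] gives b = [1, -2, 1]; then c[k] = T[0,0,k] / (a[0]·b[0]) = [2, 0, 3] / 1 = [2, 0, 3].
Expanding [1, 2] ⊗ [1, -2, 1] ⊗ [2, 0, 3] reproduces all 18 entries of T, so T = [1, 2] ⊗ [1, -2, 1] ⊗ [2, 0, 3] and rank(T) ≤ 1.
These bounds meet, so rank(T) = 1.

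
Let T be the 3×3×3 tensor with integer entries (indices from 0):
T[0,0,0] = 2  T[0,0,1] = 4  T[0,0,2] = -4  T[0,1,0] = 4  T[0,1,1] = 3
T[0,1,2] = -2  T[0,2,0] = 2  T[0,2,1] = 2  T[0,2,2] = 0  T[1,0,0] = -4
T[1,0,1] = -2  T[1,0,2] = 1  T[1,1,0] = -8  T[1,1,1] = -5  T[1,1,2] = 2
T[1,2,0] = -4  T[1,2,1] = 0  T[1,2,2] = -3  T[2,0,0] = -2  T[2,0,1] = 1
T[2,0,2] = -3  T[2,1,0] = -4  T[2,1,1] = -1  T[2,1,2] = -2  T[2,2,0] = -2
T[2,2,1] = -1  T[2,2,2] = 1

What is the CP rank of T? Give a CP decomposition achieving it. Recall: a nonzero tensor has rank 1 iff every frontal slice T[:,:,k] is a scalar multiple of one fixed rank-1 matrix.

rank(T) = 3

Lower bound: in the mode-1 unfolding of T (rows indexed by i, columns by (j,k)) the 3×3 minor on rows i ∈ {0, 1, 2}, columns (j,k) ∈ {(0,0), (0,1), (0,2)} is det [[2, 4, -4], [-4, -2, 1], [-2, 1, -3]] = -14 ≠ 0, so that unfolding has rank ≥ 3 and hence rank(T) ≥ 3 (CP rank is at least every unfolding rank, though it can be larger).
Upper bound: T is a sum of 3 rank-1 terms, T = [1, -2, -1] (x) [1, 2, 1] (x) [2, 1, 0] + [1, -1, 1] (x) [1, 1, -1] (x) [0, 1, -2] + [2, 1, 1] (x) [1, 0, 1] (x) [0, 1, -1] (written with every a and b primitive with positive leading entry and the scale carried by c; CP decompositions are not unique, and this one is verified by expanding entrywise), so rank(T) ≤ 3.
These bounds meet, so rank(T) = 3.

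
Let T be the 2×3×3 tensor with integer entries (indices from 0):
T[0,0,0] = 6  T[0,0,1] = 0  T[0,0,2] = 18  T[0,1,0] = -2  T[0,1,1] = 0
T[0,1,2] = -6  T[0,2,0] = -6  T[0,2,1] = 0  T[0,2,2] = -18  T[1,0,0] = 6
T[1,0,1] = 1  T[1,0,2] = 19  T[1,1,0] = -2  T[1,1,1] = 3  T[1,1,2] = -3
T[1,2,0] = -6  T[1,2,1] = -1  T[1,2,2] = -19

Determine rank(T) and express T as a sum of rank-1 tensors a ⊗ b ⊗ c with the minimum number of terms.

Lower bound: in the mode-3 unfolding of T (rows indexed by k, columns by (i,j)) the 2×2 minor on rows k ∈ {0, 1}, columns (i,j) ∈ {(0,0), (1,0)} is det [[6, 6], [0, 1]] = 6 ≠ 0, so that unfolding has rank ≥ 2 and hence rank(T) ≥ 2 (CP rank is at least every unfolding rank, though it can be larger).
Upper bound: with S_k = T[:,:,k], the two rank-1 terms a₁b₁ᵀ, a₂b₂ᵀ are the rank-1 members of the pencil x·S₀ + y·S₁.
The 2×2 minor of x·S₀ + y·S₁ on rows {0,1}, columns {0,1} is 20·xy = 20·(y)(x), vanishing at (x:y) = (1:0) and (0:1).
M₁ = S₀ = [[6, -2, -6], [6, -2, -6]] = 2·[1, 1][3, -1, -3]ᵀ and M₂ = S₁ = [[0, 0, 0], [1, 3, -1]] = [0, 1][1, 3, -1]ᵀ, so take a₁ = [1, 1], b₁ = [3, -1, -3], a₂ = [0, 1], b₂ = [1, 3, -1].
Each slice is an integer combination of E₁ = a₁b₁ᵀ and E₂ = a₂b₂ᵀ: S₀ = 2·E₁, S₁ = E₂, S₂ = 6·E₁ + E₂; reading off coefficients, c₁ = [2, 0, 6] and c₂ = [0, 1, 1].
Hence T = [1, 1] ⊗ [3, -1, -3] ⊗ [2, 0, 6] + [0, 1] ⊗ [1, 3, -1] ⊗ [0, 1, 1], so rank(T) ≤ 2.
These bounds meet, so rank(T) = 2.

rank(T) = 2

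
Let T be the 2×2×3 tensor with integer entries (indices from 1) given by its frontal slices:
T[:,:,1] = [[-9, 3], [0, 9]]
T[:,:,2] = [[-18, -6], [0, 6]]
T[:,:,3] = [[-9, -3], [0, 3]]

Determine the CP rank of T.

2

Lower bound: the mode-3 unfolding of T (rows indexed by k, columns by (i,j) = (1,1), (1,2), (2,1), (2,2)) is [[-9, 3, 0, 9], [-18, -6, 0, 6], [-9, -3, 0, 3]].
There the 2×2 minor on rows k ∈ {1, 2}, columns (i,j) ∈ {(1,1), (1,2)} is det [[-9, 3], [-18, -6]] = 108 ≠ 0, so this unfolding has rank ≥ 2; CP rank is at least every unfolding rank, so rank(T) ≥ 2. (This is only a lower bound: in general the CP rank may exceed every unfolding rank, so we still need to exhibit 2 rank-1 terms summing to T.)
Upper bound — finding two terms. Write S_k = T[:,:,k] for the frontal slices: S₁ = [[-9, 3], [0, 9]], S₂ = [[-18, -6], [0, 6]], S₃ = [[-9, -3], [0, 3]].
If T = a₁ ⊗ b₁ ⊗ c₁ + a₂ ⊗ b₂ ⊗ c₂ then each S_k = c₁[k]·a₁b₁ᵀ + c₂[k]·a₂b₂ᵀ. S₁ and S₂ are linearly independent, so a₁b₁ᵀ and a₂b₂ᵀ must span the same plane of matrices: they are the rank-1 matrices of the form x·S₁ + y·S₂.
det(x·S₁ + y·S₂) is −81·x² − 216·xy − 108·y² = (-27)·(x + 2·y)(3·x + 2·y), vanishing at (x:y) = (2:-1) and (2:-3).
M₁ = 2·S₁ − S₂ = [[0, 12], [0, 12]] = 12·(1, 1)(0, 1)ᵀ and M₂ = 2·S₁ − 3·S₂ = [[36, 24], [0, 0]] = 12·(1, 0)(3, 2)ᵀ, so take a₁ = (1, 1), b₁ = (0, 1), a₂ = (1, 0), b₂ = (3, 2).
Each slice is an integer combination of E₁ = a₁b₁ᵀ and E₂ = a₂b₂ᵀ: S₁ = 9·E₁ − 3·E₂, S₂ = 6·E₁ − 6·E₂, S₃ = 3·E₁ − 3·E₂; reading off coefficients, c₁ = (9, 6, 3) and c₂ = (-3, -6, -3).
Hence T = (1, 1) ⊗ (0, 1) ⊗ (9, 6, 3) + (1, 0) ⊗ (3, 2) ⊗ (-3, -6, -3), so rank(T) ≤ 2.
These bounds meet, so rank(T) = 2.
Check entry T[1,1,3] = -9: (1)·(0)·(3) + (1)·(3)·(-3) = -9.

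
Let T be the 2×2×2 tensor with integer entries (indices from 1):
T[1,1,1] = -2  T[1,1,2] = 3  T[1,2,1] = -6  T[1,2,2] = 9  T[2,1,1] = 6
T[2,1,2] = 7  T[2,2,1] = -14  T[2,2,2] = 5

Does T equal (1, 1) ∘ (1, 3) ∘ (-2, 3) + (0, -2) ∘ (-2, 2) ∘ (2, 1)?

Yes

Reconstruct entrywise from the claimed factors. For example, T[1,2,1] = -6 and Σₗ aₗ[1]bₗ[2]cₗ[1] = (1)·(3)·(-2) + (0)·(2)·(2) = -6; checking all 8 entries, every one matches. The claim holds.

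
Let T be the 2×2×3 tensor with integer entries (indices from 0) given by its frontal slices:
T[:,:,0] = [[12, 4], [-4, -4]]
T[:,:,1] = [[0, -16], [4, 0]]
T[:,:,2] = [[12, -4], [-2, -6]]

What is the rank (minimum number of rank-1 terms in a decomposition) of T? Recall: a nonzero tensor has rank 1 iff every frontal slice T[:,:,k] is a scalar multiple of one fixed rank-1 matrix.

3

Lower bound: the mode-3 unfolding of T (rows indexed by k, columns by (i,j) = (0,0), (0,1), (1,0), (1,1)) is [[12, 4, -4, -4], [0, -16, 4, 0], [12, -4, -2, -6]].
There the 3×3 minor on rows k ∈ {0, 1, 2}, columns (i,j) ∈ {(0,0), (0,1), (1,1)} is det [[12, 4, -4], [0, -16, 0], [12, -4, -6]] = 384 ≠ 0, so this unfolding has rank ≥ 3; CP rank is at least every unfolding rank, so rank(T) ≥ 3. (Unfolding ranks only ever bound the CP rank from below — rank(T) can be strictly larger than all of them — so the matching upper bound has to come from an explicit 3-term decomposition.)
Upper bound: T is a sum of 3 rank-1 terms, T = (0, 1) ⊗ (0, 1) ⊗ (0, -4, -4) + (1, 0) ⊗ (1, -1) ⊗ (4, 8, 8) + (2, -1) ⊗ (1, 1) ⊗ (4, -4, 2) (written with every a and b primitive with positive leading entry and the scale carried by c; CP decompositions are not unique, and this one is verified by expanding entrywise), so rank(T) ≤ 3.
These bounds meet, so rank(T) = 3.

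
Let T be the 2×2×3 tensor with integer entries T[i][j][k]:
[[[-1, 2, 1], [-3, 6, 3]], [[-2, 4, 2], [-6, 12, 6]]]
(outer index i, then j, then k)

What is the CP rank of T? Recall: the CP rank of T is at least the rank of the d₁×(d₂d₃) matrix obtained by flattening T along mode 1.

Lower bound: T ≠ 0 (e.g. T[0,0,0] = -1), so rank(T) ≥ 1.
Upper bound: the mode-1 fibre T[:,0,0] = [-1, -2] gives a = (1, 2) (primitive direction); the mode-2 fibre T[0,:,0] = [-1, -3] gives b = (1, 3); then c[k] = T[0,0,k] / (a[0]·b[0]) = [-1, 2, 1] / 1 = (-1, 2, 1).
Expanding (1, 2) (x) (1, 3) (x) (-1, 2, 1) reproduces all 12 entries of T, so T = (1, 2) (x) (1, 3) (x) (-1, 2, 1) and rank(T) ≤ 1.
These bounds meet, so rank(T) = 1.

1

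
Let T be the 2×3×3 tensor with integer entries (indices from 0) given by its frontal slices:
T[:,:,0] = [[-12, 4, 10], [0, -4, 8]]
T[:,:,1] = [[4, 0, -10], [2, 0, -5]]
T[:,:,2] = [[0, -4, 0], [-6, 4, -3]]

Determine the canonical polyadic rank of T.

3

Lower bound: the mode-3 unfolding of T (rows indexed by k, columns by (i,j) = (0,0), (0,1), (0,2), (1,0), (1,1), (1,2)) is [[-12, 4, 10, 0, -4, 8], [4, 0, -10, 2, 0, -5], [0, -4, 0, -6, 4, -3]].
There the 3×3 minor on rows k ∈ {0, 1, 2}, columns (i,j) ∈ {(0,0), (0,1), (0,2)} is det [[-12, 4, 10], [4, 0, -10], [0, -4, 0]] = 320 ≠ 0, so this unfolding has rank ≥ 3; CP rank is at least every unfolding rank, so rank(T) ≥ 3. (Flattening ranks never certify an upper bound on CP rank; for that we must actually write T with 3 rank-1 terms.)
Upper bound: T is a sum of 3 rank-1 terms, T = [1, -1] ∘ [2, -2, 1] ∘ [-2, 0, 2] + [2, 1] ∘ [0, 0, 1] ∘ [4, -4, -2] + [2, 1] ∘ [2, 0, -1] ∘ [-2, 1, -1] (one valid choice — decompositions are not unique — normalised so each a, b is primitive with positive first nonzero entry; check it by expanding all entries), so rank(T) ≤ 3.
These bounds meet, so rank(T) = 3.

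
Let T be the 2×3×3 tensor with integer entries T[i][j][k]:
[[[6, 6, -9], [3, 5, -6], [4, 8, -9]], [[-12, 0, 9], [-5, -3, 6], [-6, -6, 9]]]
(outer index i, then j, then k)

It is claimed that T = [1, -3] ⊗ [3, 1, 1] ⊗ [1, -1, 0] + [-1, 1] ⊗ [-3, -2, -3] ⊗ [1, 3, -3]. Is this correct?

Reconstruct entrywise from the claimed factors. For example, T[1,1,1] = -3 and Σₗ aₗ[1]bₗ[1]cₗ[1] = (-3)·(1)·(-1) + (1)·(-2)·(3) = -3; checking all 18 entries, every one matches. The claim holds.

Yes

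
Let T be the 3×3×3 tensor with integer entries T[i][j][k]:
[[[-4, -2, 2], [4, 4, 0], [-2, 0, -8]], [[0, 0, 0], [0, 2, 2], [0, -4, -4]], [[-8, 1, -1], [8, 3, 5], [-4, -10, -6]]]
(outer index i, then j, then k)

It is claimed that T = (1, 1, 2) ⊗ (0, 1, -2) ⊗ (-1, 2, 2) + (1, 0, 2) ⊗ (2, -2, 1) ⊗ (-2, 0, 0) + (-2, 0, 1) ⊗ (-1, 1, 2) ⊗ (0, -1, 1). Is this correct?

No

Reconstruct entry (0,1,0) from the claimed factors: Σₗ aₗ[0]bₗ[1]cₗ[0] = (1)·(1)·(-1) + (1)·(-2)·(-2) + (-2)·(1)·(0) = 3, but T[0,1,0] = 4. The claim is false.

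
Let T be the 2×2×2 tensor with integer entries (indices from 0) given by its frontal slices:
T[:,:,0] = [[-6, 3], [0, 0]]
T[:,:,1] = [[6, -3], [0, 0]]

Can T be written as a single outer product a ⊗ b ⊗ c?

Yes

If T = a ⊗ b ⊗ c then every fibre of T is a multiple of the corresponding factor, so read the factors off the fibres through the nonzero entry T[0,0,0] = -6.
The mode-1 fibre T[:,0,0] = [-6, 0] gives a = [1, 0] (primitive direction); the mode-2 fibre T[0,:,0] = [-6, 3] gives b = [2, -1]; then c[k] = T[0,0,k] / (a[0]·b[0]) = [-6, 6] / 2 = [-3, 3].
Expanding [1, 0] ⊗ [2, -1] ⊗ [-3, 3] reproduces all 8 entries of T, so T = [1, 0] ⊗ [2, -1] ⊗ [-3, 3] and rank(T) ≤ 1.
Equivalently every frontal slice T[:,:,k] is c[k] times the rank-1 matrix [1, 0] ⊗ [2, -1]. So T has rank 1 (it is nonzero).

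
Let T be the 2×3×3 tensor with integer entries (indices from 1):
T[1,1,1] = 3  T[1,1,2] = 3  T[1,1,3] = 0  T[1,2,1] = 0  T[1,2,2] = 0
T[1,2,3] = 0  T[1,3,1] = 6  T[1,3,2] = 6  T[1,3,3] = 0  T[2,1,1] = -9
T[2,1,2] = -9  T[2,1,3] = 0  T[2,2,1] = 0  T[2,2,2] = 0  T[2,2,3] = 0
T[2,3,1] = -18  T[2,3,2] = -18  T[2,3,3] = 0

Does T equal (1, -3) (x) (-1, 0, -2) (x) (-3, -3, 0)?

Reconstruct entrywise from the claimed factors. For example, T[2,1,1] = -9 and Σₗ aₗ[2]bₗ[1]cₗ[1] = (-3)·(-1)·(-3) = -9; checking all 18 entries, every one matches. The claim holds.

Yes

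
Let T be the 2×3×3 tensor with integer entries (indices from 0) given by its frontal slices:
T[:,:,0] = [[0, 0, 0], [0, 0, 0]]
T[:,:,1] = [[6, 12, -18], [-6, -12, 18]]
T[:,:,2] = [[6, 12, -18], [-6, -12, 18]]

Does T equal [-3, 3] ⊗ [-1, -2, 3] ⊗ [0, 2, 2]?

Yes

Reconstruct entrywise from the claimed factors. For example, T[1,0,0] = 0 and Σₗ aₗ[1]bₗ[0]cₗ[0] = (3)·(-1)·(0) = 0; checking all 18 entries, every one matches. The claim holds.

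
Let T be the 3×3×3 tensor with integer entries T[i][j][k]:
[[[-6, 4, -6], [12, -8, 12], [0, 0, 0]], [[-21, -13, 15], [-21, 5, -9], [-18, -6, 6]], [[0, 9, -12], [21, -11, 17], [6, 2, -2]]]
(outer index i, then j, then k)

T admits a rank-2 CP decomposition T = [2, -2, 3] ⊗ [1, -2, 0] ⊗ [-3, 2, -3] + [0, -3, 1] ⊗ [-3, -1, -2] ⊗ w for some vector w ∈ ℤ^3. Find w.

w = [-3, -1, 1]

Subtract the known terms from T to get the rank-1 residual R = [0, -3, 1] ⊗ [-3, -1, -2] ⊗ w, so R[i,j,k] = a[i]·b[j]·w[k]. Pick indices with nonzero a[1]·b[0] = (-3)·(-3) = 9. Only the fibre through (1,0,·) is needed: R[1,0,:] = T[1,0,:] − Σₗ aₗ[1]bₗ[0]cₗ = [-21, -13, 15] − (-2)·(1)·[-3, 2, -3] = [-27, -9, 9]. Then w[k] = R[1,0,k] / 9 for each k, giving w = [-27, -9, 9] / 9 = [-3, -1, 1].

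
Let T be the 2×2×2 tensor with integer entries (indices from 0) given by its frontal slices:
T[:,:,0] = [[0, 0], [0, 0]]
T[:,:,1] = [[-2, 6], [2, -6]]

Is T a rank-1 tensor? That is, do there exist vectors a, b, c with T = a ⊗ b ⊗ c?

Yes

If T = a ⊗ b ⊗ c then every fibre of T is a multiple of the corresponding factor, so read the factors off the fibres through the nonzero entry T[0,0,1] = -2.
The mode-1 fibre T[:,0,1] = [-2, 2] gives a = [1, -1] (primitive direction); the mode-2 fibre T[0,:,1] = [-2, 6] gives b = [1, -3]; then c[k] = T[0,0,k] / (a[0]·b[0]) = [0, -2] / 1 = [0, -2].
Expanding [1, -1] ⊗ [1, -3] ⊗ [0, -2] reproduces all 8 entries of T, so T = [1, -1] ⊗ [1, -3] ⊗ [0, -2] and rank(T) ≤ 1.
Equivalently every frontal slice T[:,:,k] is c[k] times the rank-1 matrix [1, -1] ⊗ [1, -3]. So T has rank 1 (it is nonzero).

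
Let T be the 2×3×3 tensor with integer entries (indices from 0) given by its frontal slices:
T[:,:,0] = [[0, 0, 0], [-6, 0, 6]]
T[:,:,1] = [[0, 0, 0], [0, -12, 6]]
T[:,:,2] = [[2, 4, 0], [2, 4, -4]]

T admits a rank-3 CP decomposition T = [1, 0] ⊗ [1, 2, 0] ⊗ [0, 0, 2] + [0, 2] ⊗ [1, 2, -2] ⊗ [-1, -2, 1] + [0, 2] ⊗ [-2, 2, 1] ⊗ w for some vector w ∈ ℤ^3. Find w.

w = [1, -1, 0]

Subtract the known terms from T to get the rank-1 residual R = [0, 2] ⊗ [-2, 2, 1] ⊗ w, so R[i,j,k] = a[i]·b[j]·w[k]. Pick indices with nonzero a[1]·b[0] = (2)·(-2) = -4. Only the fibre through (1,0,·) is needed: R[1,0,:] = T[1,0,:] − Σₗ aₗ[1]bₗ[0]cₗ = [-6, 0, 2] − (0)·(1)·[0, 0, 2] − (2)·(1)·[-1, -2, 1] = [-4, 4, 0]. Then w[k] = R[1,0,k] / -4 for each k, giving w = [-4, 4, 0] / -4 = [1, -1, 0].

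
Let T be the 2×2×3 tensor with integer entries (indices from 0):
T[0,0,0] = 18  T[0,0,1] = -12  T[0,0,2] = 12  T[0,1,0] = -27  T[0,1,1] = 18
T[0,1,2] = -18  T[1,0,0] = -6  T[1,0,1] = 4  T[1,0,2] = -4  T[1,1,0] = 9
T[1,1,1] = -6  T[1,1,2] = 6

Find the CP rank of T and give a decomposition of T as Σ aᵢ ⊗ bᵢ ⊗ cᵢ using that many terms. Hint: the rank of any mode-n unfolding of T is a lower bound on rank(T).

Lower bound: T ≠ 0 (e.g. T[0,0,0] = 18), so rank(T) ≥ 1.
Upper bound: the mode-1 fibre T[:,0,0] = [18, -6] gives a = (3, -1) (primitive direction); the mode-2 fibre T[0,:,0] = [18, -27] gives b = (2, -3); then c[k] = T[0,0,k] / (a[0]·b[0]) = [18, -12, 12] / 6 = (3, -2, 2).
Expanding (3, -1) ⊗ (2, -3) ⊗ (3, -2, 2) reproduces all 12 entries of T, so T = (3, -1) ⊗ (2, -3) ⊗ (3, -2, 2) and rank(T) ≤ 1.
These bounds meet, so rank(T) = 1.

rank(T) = 1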